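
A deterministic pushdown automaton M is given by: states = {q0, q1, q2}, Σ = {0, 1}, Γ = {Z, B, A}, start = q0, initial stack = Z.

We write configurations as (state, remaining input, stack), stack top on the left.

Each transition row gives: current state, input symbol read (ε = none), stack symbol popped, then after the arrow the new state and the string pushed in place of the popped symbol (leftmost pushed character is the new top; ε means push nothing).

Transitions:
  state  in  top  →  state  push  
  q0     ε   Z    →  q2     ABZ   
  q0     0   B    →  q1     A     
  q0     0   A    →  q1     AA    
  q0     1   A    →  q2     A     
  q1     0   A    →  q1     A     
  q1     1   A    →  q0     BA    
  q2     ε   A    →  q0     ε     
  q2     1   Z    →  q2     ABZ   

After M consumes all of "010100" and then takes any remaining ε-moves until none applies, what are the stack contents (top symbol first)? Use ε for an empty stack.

AAAZ

(q0, 010100, Z)
  ε-move, top Z: go to q2, push ABZ → (q2, 010100, ABZ)
  ε-move, top A: go to q0, push ε → (q0, 010100, BZ)
  read 0, top B: go to q1, push A → (q1, 10100, AZ)
  read 1, top A: go to q0, push BA → (q0, 0100, BAZ)
  read 0, top B: go to q1, push A → (q1, 100, AAZ)
  read 1, top A: go to q0, push BA → (q0, 00, BAAZ)
  read 0, top B: go to q1, push A → (q1, 0, AAAZ)
  read 0, top A: go to q1, push A → (q1, ε, AAAZ)
All input consumed in state q1 with stack AAAZ.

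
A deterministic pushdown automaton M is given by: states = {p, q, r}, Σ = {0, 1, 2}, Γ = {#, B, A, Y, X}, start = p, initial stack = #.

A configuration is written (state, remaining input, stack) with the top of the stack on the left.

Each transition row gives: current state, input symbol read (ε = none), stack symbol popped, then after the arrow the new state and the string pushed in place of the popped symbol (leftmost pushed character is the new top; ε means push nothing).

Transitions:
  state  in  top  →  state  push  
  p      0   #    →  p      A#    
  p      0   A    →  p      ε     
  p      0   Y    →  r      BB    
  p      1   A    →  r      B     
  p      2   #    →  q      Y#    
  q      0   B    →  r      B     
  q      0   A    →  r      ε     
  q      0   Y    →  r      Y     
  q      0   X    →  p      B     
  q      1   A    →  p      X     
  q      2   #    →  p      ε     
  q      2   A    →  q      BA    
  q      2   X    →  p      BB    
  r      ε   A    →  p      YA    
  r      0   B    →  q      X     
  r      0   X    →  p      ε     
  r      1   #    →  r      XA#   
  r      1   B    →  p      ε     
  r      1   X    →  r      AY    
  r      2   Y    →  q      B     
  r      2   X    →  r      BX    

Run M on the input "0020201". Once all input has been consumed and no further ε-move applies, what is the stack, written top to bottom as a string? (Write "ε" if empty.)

#

(p, 0020201, #)
  read 0, top #: go to p, push A# → (p, 020201, A#)
  read 0, top A: go to p, push ε → (p, 20201, #)
  read 2, top #: go to q, push Y# → (q, 0201, Y#)
  read 0, top Y: go to r, push Y → (r, 201, Y#)
  read 2, top Y: go to q, push B → (q, 01, B#)
  read 0, top B: go to r, push B → (r, 1, B#)
  read 1, top B: go to p, push ε → (p, ε, #)
All input consumed in state p with stack #.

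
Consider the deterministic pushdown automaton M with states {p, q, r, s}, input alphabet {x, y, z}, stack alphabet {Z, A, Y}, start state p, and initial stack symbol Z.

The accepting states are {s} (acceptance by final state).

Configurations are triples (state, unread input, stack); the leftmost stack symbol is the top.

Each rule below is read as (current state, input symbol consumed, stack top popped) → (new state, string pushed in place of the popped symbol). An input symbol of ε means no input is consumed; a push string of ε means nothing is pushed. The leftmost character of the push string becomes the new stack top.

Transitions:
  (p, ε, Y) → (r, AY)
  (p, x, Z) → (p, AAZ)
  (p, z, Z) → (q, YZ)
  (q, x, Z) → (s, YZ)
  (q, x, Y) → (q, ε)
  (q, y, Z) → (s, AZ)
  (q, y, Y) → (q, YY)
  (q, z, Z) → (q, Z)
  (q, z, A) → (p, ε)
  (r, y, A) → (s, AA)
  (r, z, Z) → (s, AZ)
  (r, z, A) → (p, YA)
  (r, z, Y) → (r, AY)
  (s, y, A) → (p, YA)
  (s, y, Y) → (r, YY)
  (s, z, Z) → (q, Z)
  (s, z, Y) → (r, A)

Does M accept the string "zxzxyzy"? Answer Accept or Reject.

(p, zxzxyzy, Z) ⊢ (q, xzxyzy, YZ) ⊢ (q, zxyzy, Z) ⊢ (q, xyzy, Z) ⊢ (s, yzy, YZ) ⊢ (r, zy, YYZ) ⊢ (r, y, AYYZ) ⊢ (s, ε, AAYYZ)
All input consumed; state s ∈ F.

Accept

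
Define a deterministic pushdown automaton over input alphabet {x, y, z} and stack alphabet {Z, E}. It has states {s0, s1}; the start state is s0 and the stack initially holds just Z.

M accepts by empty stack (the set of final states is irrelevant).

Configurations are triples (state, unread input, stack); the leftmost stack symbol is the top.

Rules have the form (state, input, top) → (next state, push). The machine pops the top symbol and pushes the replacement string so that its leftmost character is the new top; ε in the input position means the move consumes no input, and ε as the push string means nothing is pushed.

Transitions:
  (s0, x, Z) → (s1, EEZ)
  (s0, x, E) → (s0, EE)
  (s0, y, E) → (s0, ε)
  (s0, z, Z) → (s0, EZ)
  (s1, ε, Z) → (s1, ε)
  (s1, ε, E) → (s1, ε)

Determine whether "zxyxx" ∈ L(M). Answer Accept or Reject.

(s0, zxyxx, Z)
  read z, top Z: go to s0, push EZ → (s0, xyxx, EZ)
  read x, top E: go to s0, push EE → (s0, yxx, EEZ)
  read y, top E: go to s0, push ε → (s0, xx, EZ)
  read x, top E: go to s0, push EE → (s0, x, EEZ)
  read x, top E: go to s0, push EE → (s0, ε, EEEZ)
All input consumed; stack is EEEZ, not empty, and no further ε-move applies.

Reject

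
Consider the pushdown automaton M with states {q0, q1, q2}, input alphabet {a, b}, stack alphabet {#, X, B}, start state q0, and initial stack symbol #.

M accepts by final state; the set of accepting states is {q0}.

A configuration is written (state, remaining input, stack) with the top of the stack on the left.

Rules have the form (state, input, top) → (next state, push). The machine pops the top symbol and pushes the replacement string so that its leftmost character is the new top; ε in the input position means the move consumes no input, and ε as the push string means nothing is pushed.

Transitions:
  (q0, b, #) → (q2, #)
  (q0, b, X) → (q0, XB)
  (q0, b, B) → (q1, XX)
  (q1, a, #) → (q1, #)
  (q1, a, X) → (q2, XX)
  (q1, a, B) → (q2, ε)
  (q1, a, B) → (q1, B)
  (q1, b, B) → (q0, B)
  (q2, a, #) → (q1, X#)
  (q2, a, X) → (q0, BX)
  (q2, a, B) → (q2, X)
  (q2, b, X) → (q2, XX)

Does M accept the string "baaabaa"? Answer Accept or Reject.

One accepting computation: (q0, baaabaa, #) ⊢ (q2, aaabaa, #) ⊢ (q1, aabaa, X#) ⊢ (q2, abaa, XX#) ⊢ (q0, baa, BXX#) ⊢ (q1, aa, XXXX#) ⊢ (q2, a, XXXXX#) ⊢ (q0, ε, BXXXXX#)
All input consumed and state q0 ∈ F.

Accept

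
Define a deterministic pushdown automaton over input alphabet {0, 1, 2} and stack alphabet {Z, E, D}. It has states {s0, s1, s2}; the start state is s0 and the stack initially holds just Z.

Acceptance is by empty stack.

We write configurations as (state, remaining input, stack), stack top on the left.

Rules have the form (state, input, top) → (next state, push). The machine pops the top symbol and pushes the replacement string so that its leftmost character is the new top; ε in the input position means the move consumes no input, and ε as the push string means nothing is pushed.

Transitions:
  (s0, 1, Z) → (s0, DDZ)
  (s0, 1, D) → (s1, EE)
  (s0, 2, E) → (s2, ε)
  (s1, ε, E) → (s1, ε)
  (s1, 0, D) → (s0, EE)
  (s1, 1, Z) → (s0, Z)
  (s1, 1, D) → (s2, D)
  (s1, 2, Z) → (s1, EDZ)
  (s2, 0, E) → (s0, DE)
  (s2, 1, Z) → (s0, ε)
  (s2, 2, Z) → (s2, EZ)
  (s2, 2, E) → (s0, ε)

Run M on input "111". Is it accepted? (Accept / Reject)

(s0, 111, Z) ⊢ (s0, 11, DDZ) ⊢ (s1, 1, EEDZ) ⊢ (s1, 1, EDZ) ⊢ (s1, 1, DZ) ⊢ (s2, ε, DZ)
All input consumed; stack is DZ, not empty, and no further ε-move applies.

Reject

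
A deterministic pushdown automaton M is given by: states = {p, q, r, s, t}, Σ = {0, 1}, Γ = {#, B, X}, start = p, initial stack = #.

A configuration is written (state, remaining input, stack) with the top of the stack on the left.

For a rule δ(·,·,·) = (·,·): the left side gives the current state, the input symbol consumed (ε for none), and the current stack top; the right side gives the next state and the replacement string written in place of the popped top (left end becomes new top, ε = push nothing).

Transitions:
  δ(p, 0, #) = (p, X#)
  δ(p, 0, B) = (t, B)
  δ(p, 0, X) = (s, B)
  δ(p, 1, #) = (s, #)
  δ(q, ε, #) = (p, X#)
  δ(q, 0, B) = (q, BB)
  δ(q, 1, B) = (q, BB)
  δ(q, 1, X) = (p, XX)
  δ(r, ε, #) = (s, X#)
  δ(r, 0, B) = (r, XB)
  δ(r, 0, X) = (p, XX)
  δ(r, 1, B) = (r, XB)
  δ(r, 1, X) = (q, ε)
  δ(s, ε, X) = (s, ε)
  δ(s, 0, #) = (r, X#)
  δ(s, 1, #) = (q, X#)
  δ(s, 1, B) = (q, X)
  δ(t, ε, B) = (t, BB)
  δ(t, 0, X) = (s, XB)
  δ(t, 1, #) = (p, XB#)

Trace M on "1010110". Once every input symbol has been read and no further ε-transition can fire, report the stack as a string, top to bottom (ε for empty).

(p, 1010110, #) ⊢ (s, 010110, #) ⊢ (r, 10110, X#) ⊢ (q, 0110, #) ⊢ (p, 0110, X#) ⊢ (s, 110, B#) ⊢ (q, 10, X#) ⊢ (p, 0, XX#) ⊢ (s, ε, BX#)
All input consumed in state s with stack BX#.

BX#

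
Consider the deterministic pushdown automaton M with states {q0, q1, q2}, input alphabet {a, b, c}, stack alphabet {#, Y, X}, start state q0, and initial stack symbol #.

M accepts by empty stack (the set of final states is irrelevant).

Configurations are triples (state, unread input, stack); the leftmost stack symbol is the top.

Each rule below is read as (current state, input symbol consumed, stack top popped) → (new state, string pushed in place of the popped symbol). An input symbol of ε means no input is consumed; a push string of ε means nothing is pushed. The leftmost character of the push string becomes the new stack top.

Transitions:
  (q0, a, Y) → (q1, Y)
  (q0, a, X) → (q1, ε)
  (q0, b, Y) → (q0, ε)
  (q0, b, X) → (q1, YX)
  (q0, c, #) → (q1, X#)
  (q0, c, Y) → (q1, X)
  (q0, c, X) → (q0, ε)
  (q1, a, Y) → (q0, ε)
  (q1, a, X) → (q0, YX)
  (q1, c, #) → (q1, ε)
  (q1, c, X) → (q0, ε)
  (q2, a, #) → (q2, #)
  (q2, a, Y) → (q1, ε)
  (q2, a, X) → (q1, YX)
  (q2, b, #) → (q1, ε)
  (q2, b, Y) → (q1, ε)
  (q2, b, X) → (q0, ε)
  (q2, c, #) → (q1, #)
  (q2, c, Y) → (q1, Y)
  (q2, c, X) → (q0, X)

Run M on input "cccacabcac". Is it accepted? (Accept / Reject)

Accept

(q0, cccacabcac, #)
  read c, top #: go to q1, push X# → (q1, ccacabcac, X#)
  read c, top X: go to q0, push ε → (q0, cacabcac, #)
  read c, top #: go to q1, push X# → (q1, acabcac, X#)
  read a, top X: go to q0, push YX → (q0, cabcac, YX#)
  read c, top Y: go to q1, push X → (q1, abcac, XX#)
  read a, top X: go to q0, push YX → (q0, bcac, YXX#)
  read b, top Y: go to q0, push ε → (q0, cac, XX#)
  read c, top X: go to q0, push ε → (q0, ac, X#)
  read a, top X: go to q1, push ε → (q1, c, #)
  read c, top #: go to q1, push ε → (q1, ε, ε)
All input consumed and the stack is empty.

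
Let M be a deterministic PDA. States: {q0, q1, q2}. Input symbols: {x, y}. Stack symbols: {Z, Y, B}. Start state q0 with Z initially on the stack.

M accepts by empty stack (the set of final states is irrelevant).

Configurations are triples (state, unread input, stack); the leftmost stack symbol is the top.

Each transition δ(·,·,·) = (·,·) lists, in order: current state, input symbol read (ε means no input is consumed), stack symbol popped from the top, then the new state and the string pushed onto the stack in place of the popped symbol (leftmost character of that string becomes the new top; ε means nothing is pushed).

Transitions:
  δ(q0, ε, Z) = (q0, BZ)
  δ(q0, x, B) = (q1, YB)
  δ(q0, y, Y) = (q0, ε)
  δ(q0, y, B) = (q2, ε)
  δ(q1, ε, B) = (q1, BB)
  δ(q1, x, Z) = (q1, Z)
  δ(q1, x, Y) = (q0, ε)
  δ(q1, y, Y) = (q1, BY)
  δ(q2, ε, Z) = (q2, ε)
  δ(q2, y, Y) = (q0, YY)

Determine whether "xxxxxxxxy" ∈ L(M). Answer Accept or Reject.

Accept

(q0, xxxxxxxxy, Z) ⊢ (q0, xxxxxxxxy, BZ) ⊢ (q1, xxxxxxxy, YBZ) ⊢ (q0, xxxxxxy, BZ) ⊢ (q1, xxxxxy, YBZ) ⊢ (q0, xxxxy, BZ) ⊢ (q1, xxxy, YBZ) ⊢ (q0, xxy, BZ) ⊢ (q1, xy, YBZ) ⊢ (q0, y, BZ) ⊢ (q2, ε, Z) ⊢ (q2, ε, ε)
All input consumed and the stack is empty.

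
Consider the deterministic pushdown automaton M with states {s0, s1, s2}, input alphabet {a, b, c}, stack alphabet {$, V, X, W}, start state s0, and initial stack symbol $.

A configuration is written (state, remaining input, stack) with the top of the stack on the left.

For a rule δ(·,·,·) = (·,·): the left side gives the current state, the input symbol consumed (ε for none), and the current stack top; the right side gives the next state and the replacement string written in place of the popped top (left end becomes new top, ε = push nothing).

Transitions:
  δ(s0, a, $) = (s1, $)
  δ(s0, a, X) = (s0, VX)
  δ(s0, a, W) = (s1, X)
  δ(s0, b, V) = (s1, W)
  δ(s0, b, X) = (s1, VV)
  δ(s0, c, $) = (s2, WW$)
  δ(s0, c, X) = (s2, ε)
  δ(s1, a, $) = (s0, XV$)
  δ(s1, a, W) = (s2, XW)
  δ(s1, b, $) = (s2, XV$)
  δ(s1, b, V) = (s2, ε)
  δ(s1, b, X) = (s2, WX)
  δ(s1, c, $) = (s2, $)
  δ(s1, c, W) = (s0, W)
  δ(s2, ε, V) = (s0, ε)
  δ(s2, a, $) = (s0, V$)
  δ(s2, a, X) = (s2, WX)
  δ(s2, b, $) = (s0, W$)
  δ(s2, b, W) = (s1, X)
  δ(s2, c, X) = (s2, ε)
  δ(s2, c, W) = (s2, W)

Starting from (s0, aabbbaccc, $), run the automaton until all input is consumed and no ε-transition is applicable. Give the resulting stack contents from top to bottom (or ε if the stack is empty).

(s0, aabbbaccc, $)
  read a, top $: go to s1, push $ → (s1, abbbaccc, $)
  read a, top $: go to s0, push XV$ → (s0, bbbaccc, XV$)
  read b, top X: go to s1, push VV → (s1, bbaccc, VVV$)
  read b, top V: go to s2, push ε → (s2, baccc, VV$)
  ε-move, top V: go to s0, push ε → (s0, baccc, V$)
  read b, top V: go to s1, push W → (s1, accc, W$)
  read a, top W: go to s2, push XW → (s2, ccc, XW$)
  read c, top X: go to s2, push ε → (s2, cc, W$)
  read c, top W: go to s2, push W → (s2, c, W$)
  read c, top W: go to s2, push W → (s2, ε, W$)
All input consumed in state s2 with stack W$.

W$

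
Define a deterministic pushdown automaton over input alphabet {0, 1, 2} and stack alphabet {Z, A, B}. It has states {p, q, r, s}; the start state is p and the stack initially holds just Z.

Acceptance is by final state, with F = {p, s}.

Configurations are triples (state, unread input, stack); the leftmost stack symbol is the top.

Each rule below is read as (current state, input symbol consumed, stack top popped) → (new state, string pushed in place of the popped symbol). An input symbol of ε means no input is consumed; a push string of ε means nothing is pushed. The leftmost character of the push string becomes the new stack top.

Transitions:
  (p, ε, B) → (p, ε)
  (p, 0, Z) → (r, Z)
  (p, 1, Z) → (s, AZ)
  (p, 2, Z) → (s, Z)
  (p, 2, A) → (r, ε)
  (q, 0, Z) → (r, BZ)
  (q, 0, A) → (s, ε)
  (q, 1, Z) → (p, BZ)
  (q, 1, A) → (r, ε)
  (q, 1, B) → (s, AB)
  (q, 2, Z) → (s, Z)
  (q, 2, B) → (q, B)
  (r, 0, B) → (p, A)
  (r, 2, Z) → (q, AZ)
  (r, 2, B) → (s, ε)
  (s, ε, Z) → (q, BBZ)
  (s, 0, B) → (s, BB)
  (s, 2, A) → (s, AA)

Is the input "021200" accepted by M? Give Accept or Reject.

Reject

(p, 021200, Z) ⊢ (r, 21200, Z) ⊢ (q, 1200, AZ) ⊢ (r, 200, Z) ⊢ (q, 00, AZ) ⊢ (s, 0, Z) ⊢ (q, 0, BBZ)
No transition applies at (q, 0, BBZ); input not fully consumed.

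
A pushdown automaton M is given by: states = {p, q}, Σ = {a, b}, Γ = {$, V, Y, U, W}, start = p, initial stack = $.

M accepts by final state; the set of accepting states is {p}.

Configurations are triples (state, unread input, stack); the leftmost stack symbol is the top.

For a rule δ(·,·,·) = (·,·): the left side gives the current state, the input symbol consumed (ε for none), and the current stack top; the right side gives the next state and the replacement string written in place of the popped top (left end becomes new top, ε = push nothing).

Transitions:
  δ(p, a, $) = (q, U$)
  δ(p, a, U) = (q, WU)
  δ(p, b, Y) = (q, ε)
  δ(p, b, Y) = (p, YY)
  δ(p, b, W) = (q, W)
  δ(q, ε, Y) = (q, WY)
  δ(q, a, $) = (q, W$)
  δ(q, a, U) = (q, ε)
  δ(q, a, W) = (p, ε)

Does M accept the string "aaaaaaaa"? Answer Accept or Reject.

One accepting computation: (p, aaaaaaaa, $) ⊢ (q, aaaaaaa, U$) ⊢ (q, aaaaaa, $) ⊢ (q, aaaaa, W$) ⊢ (p, aaaa, $) ⊢ (q, aaa, U$) ⊢ (q, aa, $) ⊢ (q, a, W$) ⊢ (p, ε, $)
All input consumed and state p ∈ F.

Accept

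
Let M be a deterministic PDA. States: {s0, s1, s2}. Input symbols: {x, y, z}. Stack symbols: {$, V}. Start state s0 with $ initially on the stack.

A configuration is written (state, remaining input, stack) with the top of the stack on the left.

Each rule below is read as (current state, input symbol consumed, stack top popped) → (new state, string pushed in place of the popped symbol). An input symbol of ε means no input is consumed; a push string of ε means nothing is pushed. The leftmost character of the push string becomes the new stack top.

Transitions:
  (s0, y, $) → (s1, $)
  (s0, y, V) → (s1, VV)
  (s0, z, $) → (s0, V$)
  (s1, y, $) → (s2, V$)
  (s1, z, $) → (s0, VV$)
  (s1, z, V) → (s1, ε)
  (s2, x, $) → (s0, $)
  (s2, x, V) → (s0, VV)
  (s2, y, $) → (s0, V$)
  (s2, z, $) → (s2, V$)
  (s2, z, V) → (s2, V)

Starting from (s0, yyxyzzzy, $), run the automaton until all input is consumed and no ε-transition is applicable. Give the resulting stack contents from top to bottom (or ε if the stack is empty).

V$

(s0, yyxyzzzy, $) ⊢ (s1, yxyzzzy, $) ⊢ (s2, xyzzzy, V$) ⊢ (s0, yzzzy, VV$) ⊢ (s1, zzzy, VVV$) ⊢ (s1, zzy, VV$) ⊢ (s1, zy, V$) ⊢ (s1, y, $) ⊢ (s2, ε, V$)
All input consumed in state s2 with stack V$.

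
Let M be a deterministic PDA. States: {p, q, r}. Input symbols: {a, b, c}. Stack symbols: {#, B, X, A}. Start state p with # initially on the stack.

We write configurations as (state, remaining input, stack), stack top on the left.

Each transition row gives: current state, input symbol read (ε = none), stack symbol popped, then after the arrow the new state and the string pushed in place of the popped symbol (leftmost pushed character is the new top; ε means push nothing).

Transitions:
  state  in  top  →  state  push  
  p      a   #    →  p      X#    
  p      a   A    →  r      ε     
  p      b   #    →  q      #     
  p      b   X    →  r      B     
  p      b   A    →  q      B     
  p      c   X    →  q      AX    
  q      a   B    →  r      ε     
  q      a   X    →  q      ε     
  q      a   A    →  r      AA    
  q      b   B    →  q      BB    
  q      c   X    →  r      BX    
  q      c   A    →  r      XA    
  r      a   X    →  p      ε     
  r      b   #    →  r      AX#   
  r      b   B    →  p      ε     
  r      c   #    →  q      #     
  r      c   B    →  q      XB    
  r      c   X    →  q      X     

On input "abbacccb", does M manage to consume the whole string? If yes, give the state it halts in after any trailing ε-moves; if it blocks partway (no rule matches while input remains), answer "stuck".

stuck

(p, abbacccb, #) ⊢ (p, bbacccb, X#) ⊢ (r, bacccb, B#) ⊢ (p, acccb, #) ⊢ (p, cccb, X#) ⊢ (q, ccb, AX#) ⊢ (r, cb, XAX#) ⊢ (q, b, XAX#)
No transition for (q, b, top X); M blocks with input b remaining.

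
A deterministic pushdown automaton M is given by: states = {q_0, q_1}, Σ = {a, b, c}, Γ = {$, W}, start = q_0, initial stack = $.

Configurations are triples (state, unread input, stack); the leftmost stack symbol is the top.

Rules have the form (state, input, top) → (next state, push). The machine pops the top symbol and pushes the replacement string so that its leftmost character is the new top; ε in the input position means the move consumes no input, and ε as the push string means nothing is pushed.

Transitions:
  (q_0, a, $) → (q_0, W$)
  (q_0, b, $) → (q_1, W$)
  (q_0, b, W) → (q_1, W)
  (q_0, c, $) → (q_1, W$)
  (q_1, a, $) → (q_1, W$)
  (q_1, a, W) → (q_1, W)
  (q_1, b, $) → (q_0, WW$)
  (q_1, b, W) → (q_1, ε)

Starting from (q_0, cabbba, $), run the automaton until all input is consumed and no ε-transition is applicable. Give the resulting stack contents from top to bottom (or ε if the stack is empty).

(q_0, cabbba, $)
  read c, top $: go to q_1, push W$ → (q_1, abbba, W$)
  read a, top W: go to q_1, push W → (q_1, bbba, W$)
  read b, top W: go to q_1, push ε → (q_1, bba, $)
  read b, top $: go to q_0, push WW$ → (q_0, ba, WW$)
  read b, top W: go to q_1, push W → (q_1, a, WW$)
  read a, top W: go to q_1, push W → (q_1, ε, WW$)
All input consumed in state q_1 with stack WW$.

WW$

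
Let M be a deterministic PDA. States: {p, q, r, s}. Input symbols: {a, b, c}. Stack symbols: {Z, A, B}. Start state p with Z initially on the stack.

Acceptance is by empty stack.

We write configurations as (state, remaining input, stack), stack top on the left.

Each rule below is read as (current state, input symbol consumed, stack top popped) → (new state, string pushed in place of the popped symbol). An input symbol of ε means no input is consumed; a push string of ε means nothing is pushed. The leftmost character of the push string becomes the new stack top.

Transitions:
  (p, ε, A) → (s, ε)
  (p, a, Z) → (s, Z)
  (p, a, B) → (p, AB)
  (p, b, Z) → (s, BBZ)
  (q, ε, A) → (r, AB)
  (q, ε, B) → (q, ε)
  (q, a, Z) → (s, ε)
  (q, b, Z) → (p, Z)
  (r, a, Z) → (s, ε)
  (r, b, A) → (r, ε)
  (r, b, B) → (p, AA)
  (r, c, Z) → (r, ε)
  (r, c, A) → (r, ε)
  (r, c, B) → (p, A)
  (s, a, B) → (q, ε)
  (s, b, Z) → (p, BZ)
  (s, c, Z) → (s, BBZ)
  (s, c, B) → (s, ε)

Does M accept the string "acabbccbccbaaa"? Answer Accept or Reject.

(p, acabbccbccbaaa, Z) ⊢ (s, cabbccbccbaaa, Z) ⊢ (s, abbccbccbaaa, BBZ) ⊢ (q, bbccbccbaaa, BZ) ⊢ (q, bbccbccbaaa, Z) ⊢ (p, bccbccbaaa, Z) ⊢ (s, ccbccbaaa, BBZ) ⊢ (s, cbccbaaa, BZ) ⊢ (s, bccbaaa, Z) ⊢ (p, ccbaaa, BZ)
No transition applies at (p, ccbaaa, BZ); input not fully consumed.

Reject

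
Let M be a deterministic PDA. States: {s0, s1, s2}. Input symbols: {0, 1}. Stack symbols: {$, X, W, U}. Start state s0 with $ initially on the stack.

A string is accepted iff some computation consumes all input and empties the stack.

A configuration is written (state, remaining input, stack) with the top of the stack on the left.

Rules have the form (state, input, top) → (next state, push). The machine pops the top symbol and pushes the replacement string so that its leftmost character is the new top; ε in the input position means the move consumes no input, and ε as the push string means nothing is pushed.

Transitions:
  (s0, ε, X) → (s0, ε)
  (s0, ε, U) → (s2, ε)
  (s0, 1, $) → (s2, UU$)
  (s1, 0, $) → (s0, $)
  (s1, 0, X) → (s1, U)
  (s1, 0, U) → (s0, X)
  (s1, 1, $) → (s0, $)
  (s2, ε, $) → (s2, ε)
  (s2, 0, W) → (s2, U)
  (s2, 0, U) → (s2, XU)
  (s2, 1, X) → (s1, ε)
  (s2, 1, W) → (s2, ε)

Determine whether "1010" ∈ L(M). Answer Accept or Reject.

Accept

(s0, 1010, $) ⊢ (s2, 010, UU$) ⊢ (s2, 10, XUU$) ⊢ (s1, 0, UU$) ⊢ (s0, ε, XU$) ⊢ (s0, ε, U$) ⊢ (s2, ε, $) ⊢ (s2, ε, ε)
All input consumed and the stack is empty.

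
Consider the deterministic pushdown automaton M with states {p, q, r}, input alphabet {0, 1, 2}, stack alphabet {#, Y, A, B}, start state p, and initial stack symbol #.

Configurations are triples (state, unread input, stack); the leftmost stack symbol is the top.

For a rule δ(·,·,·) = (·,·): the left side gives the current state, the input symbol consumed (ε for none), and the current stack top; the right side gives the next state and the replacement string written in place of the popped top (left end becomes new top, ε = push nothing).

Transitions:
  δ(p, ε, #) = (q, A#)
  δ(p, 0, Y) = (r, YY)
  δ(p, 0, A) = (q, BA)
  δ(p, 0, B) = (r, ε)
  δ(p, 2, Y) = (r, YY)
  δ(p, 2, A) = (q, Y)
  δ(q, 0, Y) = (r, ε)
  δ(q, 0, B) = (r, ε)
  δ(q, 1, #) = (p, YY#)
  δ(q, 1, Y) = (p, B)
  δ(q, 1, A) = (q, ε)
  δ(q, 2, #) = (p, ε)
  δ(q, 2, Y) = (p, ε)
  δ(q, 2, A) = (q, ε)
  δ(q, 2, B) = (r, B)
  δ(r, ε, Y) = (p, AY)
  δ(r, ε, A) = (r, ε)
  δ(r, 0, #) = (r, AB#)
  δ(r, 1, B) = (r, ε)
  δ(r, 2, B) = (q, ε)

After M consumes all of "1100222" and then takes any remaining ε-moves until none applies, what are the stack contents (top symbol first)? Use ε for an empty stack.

(p, 1100222, #)
  ε-move, top #: go to q, push A# → (q, 1100222, A#)
  read 1, top A: go to q, push ε → (q, 100222, #)
  read 1, top #: go to p, push YY# → (p, 00222, YY#)
  read 0, top Y: go to r, push YY → (r, 0222, YYY#)
  ε-move, top Y: go to p, push AY → (p, 0222, AYYY#)
  read 0, top A: go to q, push BA → (q, 222, BAYYY#)
  read 2, top B: go to r, push B → (r, 22, BAYYY#)
  read 2, top B: go to q, push ε → (q, 2, AYYY#)
  read 2, top A: go to q, push ε → (q, ε, YYY#)
All input consumed in state q with stack YYY#.

YYY#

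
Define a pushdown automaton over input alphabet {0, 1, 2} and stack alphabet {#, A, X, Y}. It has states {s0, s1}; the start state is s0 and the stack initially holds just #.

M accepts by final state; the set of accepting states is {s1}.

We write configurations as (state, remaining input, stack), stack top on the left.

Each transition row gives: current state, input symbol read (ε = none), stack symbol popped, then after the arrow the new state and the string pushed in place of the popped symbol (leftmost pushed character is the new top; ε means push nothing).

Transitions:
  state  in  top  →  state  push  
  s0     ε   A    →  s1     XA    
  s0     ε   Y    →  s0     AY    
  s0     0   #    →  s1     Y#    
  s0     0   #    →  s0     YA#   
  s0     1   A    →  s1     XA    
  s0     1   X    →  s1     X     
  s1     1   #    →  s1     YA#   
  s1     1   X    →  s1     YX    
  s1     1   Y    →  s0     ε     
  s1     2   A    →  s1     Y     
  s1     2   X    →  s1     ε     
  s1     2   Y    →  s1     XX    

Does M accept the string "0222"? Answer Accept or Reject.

Accept

One accepting computation: (s0, 0222, #) ⊢ (s1, 222, Y#) ⊢ (s1, 22, XX#) ⊢ (s1, 2, X#) ⊢ (s1, ε, #)
All input consumed and state s1 ∈ F.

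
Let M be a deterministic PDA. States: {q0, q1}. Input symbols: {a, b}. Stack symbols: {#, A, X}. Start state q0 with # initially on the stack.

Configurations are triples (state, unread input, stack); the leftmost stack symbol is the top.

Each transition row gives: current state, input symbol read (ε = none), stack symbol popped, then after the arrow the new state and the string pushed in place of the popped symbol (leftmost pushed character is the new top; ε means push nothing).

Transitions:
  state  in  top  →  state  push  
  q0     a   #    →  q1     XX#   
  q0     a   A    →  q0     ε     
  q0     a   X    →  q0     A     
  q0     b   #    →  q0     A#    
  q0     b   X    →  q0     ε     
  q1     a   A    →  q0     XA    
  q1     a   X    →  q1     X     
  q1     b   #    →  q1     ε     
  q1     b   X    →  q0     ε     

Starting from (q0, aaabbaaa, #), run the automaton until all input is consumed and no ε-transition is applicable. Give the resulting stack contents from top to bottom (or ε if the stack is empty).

XX#

(q0, aaabbaaa, #)
  read a, top #: go to q1, push XX# → (q1, aabbaaa, XX#)
  read a, top X: go to q1, push X → (q1, abbaaa, XX#)
  read a, top X: go to q1, push X → (q1, bbaaa, XX#)
  read b, top X: go to q0, push ε → (q0, baaa, X#)
  read b, top X: go to q0, push ε → (q0, aaa, #)
  read a, top #: go to q1, push XX# → (q1, aa, XX#)
  read a, top X: go to q1, push X → (q1, a, XX#)
  read a, top X: go to q1, push X → (q1, ε, XX#)
All input consumed in state q1 with stack XX#.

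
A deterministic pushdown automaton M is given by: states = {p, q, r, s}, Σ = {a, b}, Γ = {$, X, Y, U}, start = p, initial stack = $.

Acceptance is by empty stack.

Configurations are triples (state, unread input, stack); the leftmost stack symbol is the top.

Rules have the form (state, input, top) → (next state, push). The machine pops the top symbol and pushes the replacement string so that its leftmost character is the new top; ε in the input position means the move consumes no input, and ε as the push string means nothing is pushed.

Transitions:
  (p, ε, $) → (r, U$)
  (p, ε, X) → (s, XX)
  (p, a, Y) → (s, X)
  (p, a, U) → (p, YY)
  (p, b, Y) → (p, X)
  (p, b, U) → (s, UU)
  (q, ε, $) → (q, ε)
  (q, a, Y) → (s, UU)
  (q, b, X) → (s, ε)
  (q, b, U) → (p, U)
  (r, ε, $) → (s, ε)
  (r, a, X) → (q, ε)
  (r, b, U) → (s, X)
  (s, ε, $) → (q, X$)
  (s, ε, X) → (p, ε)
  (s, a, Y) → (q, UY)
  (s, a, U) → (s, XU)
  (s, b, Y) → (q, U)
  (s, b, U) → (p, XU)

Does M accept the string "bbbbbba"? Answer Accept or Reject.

(p, bbbbbba, $) ⊢ (r, bbbbbba, U$) ⊢ (s, bbbbba, X$) ⊢ (p, bbbbba, $) ⊢ (r, bbbbba, U$) ⊢ (s, bbbba, X$) ⊢ (p, bbbba, $) ⊢ (r, bbbba, U$) ⊢ (s, bbba, X$) ⊢ (p, bbba, $) ⊢ (r, bbba, U$) ⊢ (s, bba, X$) ⊢ (p, bba, $) ⊢ (r, bba, U$) ⊢ (s, ba, X$) ⊢ (p, ba, $) ⊢ (r, ba, U$) ⊢ (s, a, X$) ⊢ (p, a, $) ⊢ (r, a, U$)
No transition applies at (r, a, U$); input not fully consumed.

Reject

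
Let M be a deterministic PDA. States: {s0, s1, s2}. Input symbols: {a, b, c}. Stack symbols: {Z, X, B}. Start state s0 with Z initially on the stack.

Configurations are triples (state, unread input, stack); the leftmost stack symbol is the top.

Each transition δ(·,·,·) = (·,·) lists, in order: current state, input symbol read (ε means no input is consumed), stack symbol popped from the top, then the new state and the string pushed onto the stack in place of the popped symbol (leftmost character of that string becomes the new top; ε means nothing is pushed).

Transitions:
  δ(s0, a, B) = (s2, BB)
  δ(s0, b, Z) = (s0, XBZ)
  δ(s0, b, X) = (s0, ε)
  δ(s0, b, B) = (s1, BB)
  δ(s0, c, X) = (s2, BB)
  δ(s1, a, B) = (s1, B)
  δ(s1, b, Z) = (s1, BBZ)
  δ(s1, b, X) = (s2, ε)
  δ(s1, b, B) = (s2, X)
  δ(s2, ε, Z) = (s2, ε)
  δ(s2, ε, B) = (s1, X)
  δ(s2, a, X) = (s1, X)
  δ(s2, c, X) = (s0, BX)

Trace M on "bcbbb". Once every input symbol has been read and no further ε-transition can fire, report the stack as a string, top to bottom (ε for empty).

(s0, bcbbb, Z) ⊢ (s0, cbbb, XBZ) ⊢ (s2, bbb, BBBZ) ⊢ (s1, bbb, XBBZ) ⊢ (s2, bb, BBZ) ⊢ (s1, bb, XBZ) ⊢ (s2, b, BZ) ⊢ (s1, b, XZ) ⊢ (s2, ε, Z) ⊢ (s2, ε, ε)
All input consumed in state s2 with stack ε.

ε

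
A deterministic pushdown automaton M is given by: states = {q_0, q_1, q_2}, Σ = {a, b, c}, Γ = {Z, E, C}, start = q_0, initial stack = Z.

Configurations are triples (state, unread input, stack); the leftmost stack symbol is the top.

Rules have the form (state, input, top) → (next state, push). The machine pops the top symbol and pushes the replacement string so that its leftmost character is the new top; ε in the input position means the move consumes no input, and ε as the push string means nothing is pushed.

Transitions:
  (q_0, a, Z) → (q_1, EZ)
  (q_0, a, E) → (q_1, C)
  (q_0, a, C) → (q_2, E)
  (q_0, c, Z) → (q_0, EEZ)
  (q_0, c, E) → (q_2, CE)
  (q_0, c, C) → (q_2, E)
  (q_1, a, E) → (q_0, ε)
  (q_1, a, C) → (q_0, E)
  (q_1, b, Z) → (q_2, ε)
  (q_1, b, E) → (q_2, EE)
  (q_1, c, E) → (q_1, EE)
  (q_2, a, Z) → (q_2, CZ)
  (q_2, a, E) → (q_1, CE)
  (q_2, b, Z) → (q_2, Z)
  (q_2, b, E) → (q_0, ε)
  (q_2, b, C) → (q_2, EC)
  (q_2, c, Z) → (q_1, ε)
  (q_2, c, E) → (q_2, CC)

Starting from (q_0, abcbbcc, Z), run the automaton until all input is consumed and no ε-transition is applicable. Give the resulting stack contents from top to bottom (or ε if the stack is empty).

(q_0, abcbbcc, Z)
  read a, top Z: go to q_1, push EZ → (q_1, bcbbcc, EZ)
  read b, top E: go to q_2, push EE → (q_2, cbbcc, EEZ)
  read c, top E: go to q_2, push CC → (q_2, bbcc, CCEZ)
  read b, top C: go to q_2, push EC → (q_2, bcc, ECCEZ)
  read b, top E: go to q_0, push ε → (q_0, cc, CCEZ)
  read c, top C: go to q_2, push E → (q_2, c, ECEZ)
  read c, top E: go to q_2, push CC → (q_2, ε, CCCEZ)
All input consumed in state q_2 with stack CCCEZ.

CCCEZ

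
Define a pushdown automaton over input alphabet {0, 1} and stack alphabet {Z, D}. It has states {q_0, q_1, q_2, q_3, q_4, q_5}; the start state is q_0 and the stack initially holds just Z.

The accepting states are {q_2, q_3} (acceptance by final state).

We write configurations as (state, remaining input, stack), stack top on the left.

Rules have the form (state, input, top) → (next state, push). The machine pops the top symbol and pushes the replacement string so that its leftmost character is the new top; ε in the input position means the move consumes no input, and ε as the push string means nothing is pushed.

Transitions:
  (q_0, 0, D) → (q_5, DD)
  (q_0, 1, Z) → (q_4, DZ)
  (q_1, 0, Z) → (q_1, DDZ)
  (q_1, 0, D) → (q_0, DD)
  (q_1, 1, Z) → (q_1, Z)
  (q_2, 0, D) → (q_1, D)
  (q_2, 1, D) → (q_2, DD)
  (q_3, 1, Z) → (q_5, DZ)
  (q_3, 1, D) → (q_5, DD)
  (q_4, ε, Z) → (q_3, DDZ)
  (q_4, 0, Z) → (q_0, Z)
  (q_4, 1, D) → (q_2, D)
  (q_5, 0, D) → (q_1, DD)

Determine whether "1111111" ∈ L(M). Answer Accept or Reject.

Accept

One accepting computation: (q_0, 1111111, Z) ⊢ (q_4, 111111, DZ) ⊢ (q_2, 11111, DZ) ⊢ (q_2, 1111, DDZ) ⊢ (q_2, 111, DDDZ) ⊢ (q_2, 11, DDDDZ) ⊢ (q_2, 1, DDDDDZ) ⊢ (q_2, ε, DDDDDDZ)
All input consumed and state q_2 ∈ F.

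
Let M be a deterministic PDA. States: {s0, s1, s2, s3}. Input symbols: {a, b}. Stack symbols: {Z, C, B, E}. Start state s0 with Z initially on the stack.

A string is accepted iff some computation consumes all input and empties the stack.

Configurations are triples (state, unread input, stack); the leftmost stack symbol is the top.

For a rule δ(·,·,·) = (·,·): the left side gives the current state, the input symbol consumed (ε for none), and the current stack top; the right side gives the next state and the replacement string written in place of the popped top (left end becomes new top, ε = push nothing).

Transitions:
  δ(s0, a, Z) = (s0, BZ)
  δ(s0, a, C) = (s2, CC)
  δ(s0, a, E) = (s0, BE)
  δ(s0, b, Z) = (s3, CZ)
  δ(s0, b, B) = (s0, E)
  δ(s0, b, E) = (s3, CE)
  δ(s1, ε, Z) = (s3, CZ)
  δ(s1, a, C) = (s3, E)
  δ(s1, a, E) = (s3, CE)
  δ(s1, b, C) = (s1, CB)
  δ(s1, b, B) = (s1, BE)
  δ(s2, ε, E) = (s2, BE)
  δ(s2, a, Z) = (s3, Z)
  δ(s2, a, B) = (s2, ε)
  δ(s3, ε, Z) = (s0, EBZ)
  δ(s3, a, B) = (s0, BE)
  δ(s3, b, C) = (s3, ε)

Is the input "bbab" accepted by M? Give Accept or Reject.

(s0, bbab, Z) ⊢ (s3, bab, CZ) ⊢ (s3, ab, Z) ⊢ (s0, ab, EBZ) ⊢ (s0, b, BEBZ) ⊢ (s0, ε, EEBZ)
All input consumed; stack is EEBZ, not empty, and no further ε-move applies.

Reject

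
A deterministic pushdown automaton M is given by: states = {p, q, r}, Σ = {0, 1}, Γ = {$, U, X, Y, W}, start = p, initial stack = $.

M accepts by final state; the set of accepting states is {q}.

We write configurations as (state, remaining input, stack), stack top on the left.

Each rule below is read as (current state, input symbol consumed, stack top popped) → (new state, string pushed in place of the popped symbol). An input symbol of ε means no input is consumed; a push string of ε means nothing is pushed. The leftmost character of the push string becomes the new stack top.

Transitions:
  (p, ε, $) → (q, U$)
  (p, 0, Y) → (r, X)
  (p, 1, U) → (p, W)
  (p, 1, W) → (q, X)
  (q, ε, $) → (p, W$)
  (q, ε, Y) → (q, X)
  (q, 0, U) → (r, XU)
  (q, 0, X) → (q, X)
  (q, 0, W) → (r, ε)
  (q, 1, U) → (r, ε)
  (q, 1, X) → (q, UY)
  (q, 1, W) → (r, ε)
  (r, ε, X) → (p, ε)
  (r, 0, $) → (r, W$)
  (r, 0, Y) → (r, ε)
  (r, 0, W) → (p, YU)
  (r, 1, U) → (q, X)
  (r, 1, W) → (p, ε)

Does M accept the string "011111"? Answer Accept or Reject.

(p, 011111, $)
  ε-move, top $: go to q, push U$ → (q, 011111, U$)
  read 0, top U: go to r, push XU → (r, 11111, XU$)
  ε-move, top X: go to p, push ε → (p, 11111, U$)
  read 1, top U: go to p, push W → (p, 1111, W$)
  read 1, top W: go to q, push X → (q, 111, X$)
  read 1, top X: go to q, push UY → (q, 11, UY$)
  read 1, top U: go to r, push ε → (r, 1, Y$)
No transition applies at (r, 1, Y$); input not fully consumed.

Reject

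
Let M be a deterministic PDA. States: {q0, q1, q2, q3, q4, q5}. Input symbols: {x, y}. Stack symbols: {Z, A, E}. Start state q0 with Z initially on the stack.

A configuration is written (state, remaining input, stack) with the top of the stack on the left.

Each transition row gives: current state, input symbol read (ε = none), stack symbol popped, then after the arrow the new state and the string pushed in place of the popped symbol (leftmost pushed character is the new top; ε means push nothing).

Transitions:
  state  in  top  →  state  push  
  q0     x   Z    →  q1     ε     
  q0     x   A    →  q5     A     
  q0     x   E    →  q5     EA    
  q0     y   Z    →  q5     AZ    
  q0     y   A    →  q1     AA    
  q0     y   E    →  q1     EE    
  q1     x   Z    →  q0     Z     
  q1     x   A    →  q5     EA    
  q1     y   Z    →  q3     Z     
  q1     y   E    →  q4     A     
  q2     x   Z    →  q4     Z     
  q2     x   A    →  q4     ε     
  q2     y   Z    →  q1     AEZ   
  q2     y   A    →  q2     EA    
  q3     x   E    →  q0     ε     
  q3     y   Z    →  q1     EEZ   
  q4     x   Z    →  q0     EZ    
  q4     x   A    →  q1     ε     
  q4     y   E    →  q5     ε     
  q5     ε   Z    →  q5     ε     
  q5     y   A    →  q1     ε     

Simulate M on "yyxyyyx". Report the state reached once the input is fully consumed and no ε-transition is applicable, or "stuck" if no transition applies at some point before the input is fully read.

stuck

(q0, yyxyyyx, Z)
  read y, top Z: go to q5, push AZ → (q5, yxyyyx, AZ)
  read y, top A: go to q1, push ε → (q1, xyyyx, Z)
  read x, top Z: go to q0, push Z → (q0, yyyx, Z)
  read y, top Z: go to q5, push AZ → (q5, yyx, AZ)
  read y, top A: go to q1, push ε → (q1, yx, Z)
  read y, top Z: go to q3, push Z → (q3, x, Z)
No transition for (q3, x, top Z); M blocks with input x remaining.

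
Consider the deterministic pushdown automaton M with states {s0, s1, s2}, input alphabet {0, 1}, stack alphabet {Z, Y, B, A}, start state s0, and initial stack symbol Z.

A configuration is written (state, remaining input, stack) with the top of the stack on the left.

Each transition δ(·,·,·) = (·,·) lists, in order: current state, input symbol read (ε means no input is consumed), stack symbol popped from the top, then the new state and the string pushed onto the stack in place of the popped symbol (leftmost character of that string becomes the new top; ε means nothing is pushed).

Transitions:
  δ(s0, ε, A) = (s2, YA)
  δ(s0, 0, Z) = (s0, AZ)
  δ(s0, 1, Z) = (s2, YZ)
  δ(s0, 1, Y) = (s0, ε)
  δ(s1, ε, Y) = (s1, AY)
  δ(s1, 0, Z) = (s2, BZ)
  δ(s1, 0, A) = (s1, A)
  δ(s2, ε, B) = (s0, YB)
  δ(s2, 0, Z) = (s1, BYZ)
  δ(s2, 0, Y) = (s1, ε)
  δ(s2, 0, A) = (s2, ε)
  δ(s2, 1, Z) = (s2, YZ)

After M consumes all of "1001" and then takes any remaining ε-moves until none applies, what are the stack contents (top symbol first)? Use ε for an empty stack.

(s0, 1001, Z)
  read 1, top Z: go to s2, push YZ → (s2, 001, YZ)
  read 0, top Y: go to s1, push ε → (s1, 01, Z)
  read 0, top Z: go to s2, push BZ → (s2, 1, BZ)
  ε-move, top B: go to s0, push YB → (s0, 1, YBZ)
  read 1, top Y: go to s0, push ε → (s0, ε, BZ)
All input consumed in state s0 with stack BZ.

BZ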